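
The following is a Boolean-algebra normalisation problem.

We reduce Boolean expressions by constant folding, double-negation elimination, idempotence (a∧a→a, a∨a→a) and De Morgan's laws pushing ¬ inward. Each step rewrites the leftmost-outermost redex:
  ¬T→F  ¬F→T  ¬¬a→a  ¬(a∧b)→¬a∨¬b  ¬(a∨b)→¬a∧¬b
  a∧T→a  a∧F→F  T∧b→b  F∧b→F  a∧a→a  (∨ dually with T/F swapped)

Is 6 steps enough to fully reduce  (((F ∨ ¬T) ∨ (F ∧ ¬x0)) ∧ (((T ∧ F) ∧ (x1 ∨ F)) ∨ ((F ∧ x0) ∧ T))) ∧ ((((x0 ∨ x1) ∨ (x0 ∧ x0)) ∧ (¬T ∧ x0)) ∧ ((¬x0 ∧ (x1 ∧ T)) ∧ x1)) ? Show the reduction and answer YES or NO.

Answer: YES — reaches normal form F in 6 ≤ 6 steps

Derivation:
  start: (((F ∨ ¬T) ∨ (F ∧ ¬x0)) ∧ (((T ∧ F) ∧ (x1 ∨ F)) ∨ ((F ∧ x0) ∧ T))) ∧ ((((x0 ∨ x1) ∨ (x0 ∧ x0)) ∧ (¬T ∧ x0)) ∧ ((¬x0 ∧ (x1 ∧ T)) ∧ x1))
  [1] ((¬T ∨ (F ∧ ¬x0)) ∧ (((T ∧ F) ∧ (x1 ∨ F)) ∨ ((F ∧ x0) ∧ T))) ∧ ((((x0 ∨ x1) ∨ (x0 ∧ x0)) ∧ (¬T ∧ x0)) ∧ ((¬x0 ∧ (x1 ∧ T)) ∧ x1))
  [2] ((F ∨ (F ∧ ¬x0)) ∧ (((T ∧ F) ∧ (x1 ∨ F)) ∨ ((F ∧ x0) ∧ T))) ∧ ((((x0 ∨ x1) ∨ (x0 ∧ x0)) ∧ (¬T ∧ x0)) ∧ ((¬x0 ∧ (x1 ∧ T)) ∧ x1))
  [3] ((F ∧ ¬x0) ∧ (((T ∧ F) ∧ (x1 ∨ F)) ∨ ((F ∧ x0) ∧ T))) ∧ ((((x0 ∨ x1) ∨ (x0 ∧ x0)) ∧ (¬T ∧ x0)) ∧ ((¬x0 ∧ (x1 ∧ T)) ∧ x1))
  [4] (F ∧ (((T ∧ F) ∧ (x1 ∨ F)) ∨ ((F ∧ x0) ∧ T))) ∧ ((((x0 ∨ x1) ∨ (x0 ∧ x0)) ∧ (¬T ∧ x0)) ∧ ((¬x0 ∧ (x1 ∧ T)) ∧ x1))
  [5] F ∧ ((((x0 ∨ x1) ∨ (x0 ∧ x0)) ∧ (¬T ∧ x0)) ∧ ((¬x0 ∧ (x1 ∧ T)) ∧ x1))
  [6] F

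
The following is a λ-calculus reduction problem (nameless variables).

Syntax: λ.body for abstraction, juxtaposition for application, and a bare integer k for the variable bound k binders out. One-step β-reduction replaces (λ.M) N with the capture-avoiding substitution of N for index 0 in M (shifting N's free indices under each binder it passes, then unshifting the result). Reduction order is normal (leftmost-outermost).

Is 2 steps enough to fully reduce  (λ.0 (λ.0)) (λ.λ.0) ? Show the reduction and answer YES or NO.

Answer: YES — reaches normal form λ.0 in 2 ≤ 2 steps

Derivation:
  start: (λ.0 (λ.0)) (λ.λ.0)
  step 1: (λ.λ.0) (λ.0)
  step 2: λ.0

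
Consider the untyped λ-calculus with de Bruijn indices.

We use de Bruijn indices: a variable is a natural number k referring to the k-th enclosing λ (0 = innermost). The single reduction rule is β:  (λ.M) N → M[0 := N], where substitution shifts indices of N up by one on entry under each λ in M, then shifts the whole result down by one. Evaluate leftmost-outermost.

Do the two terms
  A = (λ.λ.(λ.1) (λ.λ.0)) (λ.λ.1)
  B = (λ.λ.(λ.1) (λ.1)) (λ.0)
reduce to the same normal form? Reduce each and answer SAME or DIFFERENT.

Answer: SAME — A ⇓ λ.0, B ⇓ λ.0

Working:
Term A:
  start: (λ.λ.(λ.1) (λ.λ.0)) (λ.λ.1)
  step 1: λ.(λ.1) (λ.λ.0)
  step 2: λ.0

Term B:
  start: (λ.λ.(λ.1) (λ.1)) (λ.0)
  step 1: λ.(λ.1) (λ.1)
  step 2: λ.0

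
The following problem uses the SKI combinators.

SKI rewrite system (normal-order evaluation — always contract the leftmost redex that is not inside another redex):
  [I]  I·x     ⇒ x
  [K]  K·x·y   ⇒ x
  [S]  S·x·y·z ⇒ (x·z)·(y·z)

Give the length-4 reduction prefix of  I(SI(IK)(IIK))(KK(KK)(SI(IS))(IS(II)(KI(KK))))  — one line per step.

  start: I(SI(IK)(IIK))(KK(KK)(SI(IS))(IS(II)(KI(KK))))
  step 1: SI(IK)(IIK)(KK(KK)(SI(IS))(IS(II)(KI(KK))))
  step 2: I(IIK)(IK(IIK))(KK(KK)(SI(IS))(IS(II)(KI(KK))))
  step 3: IIK(IK(IIK))(KK(KK)(SI(IS))(IS(II)(KI(KK))))
  step 4: IK(IK(IIK))(KK(KK)(SI(IS))(IS(II)(KI(KK))))

Answer: after 4 steps: IK(IK(IIK))(KK(KK)(SI(IS))(IS(II)(KI(KK))))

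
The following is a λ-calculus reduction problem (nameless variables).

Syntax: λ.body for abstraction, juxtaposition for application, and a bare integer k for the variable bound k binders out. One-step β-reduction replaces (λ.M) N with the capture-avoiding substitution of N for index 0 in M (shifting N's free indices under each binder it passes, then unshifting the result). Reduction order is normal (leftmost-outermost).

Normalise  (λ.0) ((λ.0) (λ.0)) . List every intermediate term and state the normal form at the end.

Answer: normal form = λ.0  (in 2 steps)

Derivation:
  start: (λ.0) ((λ.0) (λ.0))
  →1  (λ.0) (λ.0)
  →2  λ.0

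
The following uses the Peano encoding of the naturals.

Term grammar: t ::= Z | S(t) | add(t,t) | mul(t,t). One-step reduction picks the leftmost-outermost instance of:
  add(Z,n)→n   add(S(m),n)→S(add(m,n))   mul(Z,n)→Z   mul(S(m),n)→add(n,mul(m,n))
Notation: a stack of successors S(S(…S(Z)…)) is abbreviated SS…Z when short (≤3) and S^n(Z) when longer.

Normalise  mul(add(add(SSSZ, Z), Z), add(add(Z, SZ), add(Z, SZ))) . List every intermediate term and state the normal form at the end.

  start: mul(add(add(SSSZ, Z), Z), add(add(Z, SZ), add(Z, SZ)))
  step 1: mul(add(S(add(SSZ, Z)), Z), add(add(Z, SZ), add(Z, SZ)))
  step 2: mul(S(add(add(SSZ, Z), Z)), add(add(Z, SZ), add(Z, SZ)))
  step 3: add(add(add(Z, SZ), add(Z, SZ)), mul(add(add(SSZ, Z), Z), add(add(Z, SZ), add(Z, SZ))))
  step 4: add(add(SZ, add(Z, SZ)), mul(add(add(SSZ, Z), Z), add(add(Z, SZ), add(Z, SZ))))
  step 5: add(S(add(Z, add(Z, SZ))), mul(add(add(SSZ, Z), Z), add(add(Z, SZ), add(Z, SZ))))
  step 6: S(add(add(Z, add(Z, SZ)), mul(add(add(SSZ, Z), Z), add(add(Z, SZ), add(Z, SZ)))))
  step 7: S(add(add(Z, SZ), mul(add(add(SSZ, Z), Z), add(add(Z, SZ), add(Z, SZ)))))
  step 8: S(add(SZ, mul(add(add(SSZ, Z), Z), add(add(Z, SZ), add(Z, SZ)))))
  step 9: S(S(add(Z, mul(add(add(SSZ, Z), Z), add(add(Z, SZ), add(Z, SZ))))))
  step 10: S(S(mul(add(add(SSZ, Z), Z), add(add(Z, SZ), add(Z, SZ)))))
  step 11: S(S(mul(add(S(add(SZ, Z)), Z), add(add(Z, SZ), add(Z, SZ)))))
  step 12: S(S(mul(S(add(add(SZ, Z), Z)), add(add(Z, SZ), add(Z, SZ)))))
  step 13: S(S(add(add(add(Z, SZ), add(Z, SZ)), mul(add(add(SZ, Z), Z), add(add(Z, SZ), add(Z, SZ))))))
  step 14: S(S(add(add(SZ, add(Z, SZ)), mul(add(add(SZ, Z), Z), add(add(Z, SZ), add(Z, SZ))))))
  step 15: S(S(add(S(add(Z, add(Z, SZ))), mul(add(add(SZ, Z), Z), add(add(Z, SZ), add(Z, SZ))))))
  step 16: S(S(S(add(add(Z, add(Z, SZ)), mul(add(add(SZ, Z), Z), add(add(Z, SZ), add(Z, SZ)))))))
  step 17: S(S(S(add(add(Z, SZ), mul(add(add(SZ, Z), Z), add(add(Z, SZ), add(Z, SZ)))))))
  step 18: S(S(S(add(SZ, mul(add(add(SZ, Z), Z), add(add(Z, SZ), add(Z, SZ)))))))
  step 19: S(S(S(S(add(Z, mul(add(add(SZ, Z), Z), add(add(Z, SZ), add(Z, SZ))))))))
  step 20: S(S(S(S(mul(add(add(SZ, Z), Z), add(add(Z, SZ), add(Z, SZ)))))))
  step 21: S(S(S(S(mul(add(S(add(Z, Z)), Z), add(add(Z, SZ), add(Z, SZ)))))))
  step 22: S(S(S(S(mul(S(add(add(Z, Z), Z)), add(add(Z, SZ), add(Z, SZ)))))))
  step 23: S(S(S(S(add(add(add(Z, SZ), add(Z, SZ)), mul(add(add(Z, Z), Z), add(add(Z, SZ), add(Z, SZ))))))))
  step 24: S(S(S(S(add(add(SZ, add(Z, SZ)), mul(add(add(Z, Z), Z), add(add(Z, SZ), add(Z, SZ))))))))
  step 25: S(S(S(S(add(S(add(Z, add(Z, SZ))), mul(add(add(Z, Z), Z), add(add(Z, SZ), add(Z, SZ))))))))
  step 26: S(S(S(S(S(add(add(Z, add(Z, SZ)), mul(add(add(Z, Z), Z), add(add(Z, SZ), add(Z, SZ)))))))))
  step 27: S(S(S(S(S(add(add(Z, SZ), mul(add(add(Z, Z), Z), add(add(Z, SZ), add(Z, SZ)))))))))
  step 28: S(S(S(S(S(add(SZ, mul(add(add(Z, Z), Z), add(add(Z, SZ), add(Z, SZ)))))))))
  step 29: S(S(S(S(S(S(add(Z, mul(add(add(Z, Z), Z), add(add(Z, SZ), add(Z, SZ))))))))))
  step 30: S(S(S(S(S(S(mul(add(add(Z, Z), Z), add(add(Z, SZ), add(Z, SZ)))))))))
  step 31: S(S(S(S(S(S(mul(add(Z, Z), add(add(Z, SZ), add(Z, SZ)))))))))
  step 32: S(S(S(S(S(S(mul(Z, add(add(Z, SZ), add(Z, SZ)))))))))
  step 33: S^6(Z)

Answer: normal form = S^6(Z)  (in 33 steps)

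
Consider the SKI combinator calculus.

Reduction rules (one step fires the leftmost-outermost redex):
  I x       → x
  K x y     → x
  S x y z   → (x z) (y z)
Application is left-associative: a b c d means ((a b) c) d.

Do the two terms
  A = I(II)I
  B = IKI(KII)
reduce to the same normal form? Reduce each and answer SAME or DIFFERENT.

Answer: SAME — A ⇓ I, B ⇓ I

Working:
Term A:
  start: I(II)I
  step 1: III
  step 2: II
  step 3: I

Term B:
  start: IKI(KII)
  step 1: KI(KII)
  step 2: I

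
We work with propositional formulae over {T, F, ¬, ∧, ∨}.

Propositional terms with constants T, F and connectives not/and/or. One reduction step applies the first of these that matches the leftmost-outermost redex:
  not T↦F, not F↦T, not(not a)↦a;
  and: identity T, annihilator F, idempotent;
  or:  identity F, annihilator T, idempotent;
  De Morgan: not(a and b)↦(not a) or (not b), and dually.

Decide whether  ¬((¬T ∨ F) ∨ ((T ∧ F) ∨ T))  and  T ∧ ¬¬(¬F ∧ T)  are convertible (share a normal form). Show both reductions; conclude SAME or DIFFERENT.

Answer: DIFFERENT — A ⇓ F, B ⇓ T

Working:
Term A:
  start: ¬((¬T ∨ F) ∨ ((T ∧ F) ∨ T))
  [1] ¬(¬T ∨ F) ∧ ¬((T ∧ F) ∨ T)
  [2] (¬¬T ∧ ¬F) ∧ ¬((T ∧ F) ∨ T)
  [3] (T ∧ ¬F) ∧ ¬((T ∧ F) ∨ T)
  [4] ¬F ∧ ¬((T ∧ F) ∨ T)
  [5] T ∧ ¬((T ∧ F) ∨ T)
  [6] ¬((T ∧ F) ∨ T)
  [7] ¬(T ∧ F) ∧ ¬T
  [8] (¬T ∨ ¬F) ∧ ¬T
  [9] (F ∨ ¬F) ∧ ¬T
  [10] ¬F ∧ ¬T
  [11] T ∧ ¬T
  [12] ¬T
  [13] F

Term B:
  start: T ∧ ¬¬(¬F ∧ T)
  [1] ¬¬(¬F ∧ T)
  [2] ¬F ∧ T
  [3] ¬F
  [4] T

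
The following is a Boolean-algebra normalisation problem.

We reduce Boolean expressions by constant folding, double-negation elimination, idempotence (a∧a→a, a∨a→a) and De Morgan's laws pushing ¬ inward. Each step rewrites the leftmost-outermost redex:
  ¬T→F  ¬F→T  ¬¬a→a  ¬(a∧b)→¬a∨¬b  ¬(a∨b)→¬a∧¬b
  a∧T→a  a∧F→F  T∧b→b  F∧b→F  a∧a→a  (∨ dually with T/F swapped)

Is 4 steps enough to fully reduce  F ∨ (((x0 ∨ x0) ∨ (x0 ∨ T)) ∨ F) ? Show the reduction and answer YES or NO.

  start: F ∨ (((x0 ∨ x0) ∨ (x0 ∨ T)) ∨ F)
  →1  ((x0 ∨ x0) ∨ (x0 ∨ T)) ∨ F
  →2  (x0 ∨ x0) ∨ (x0 ∨ T)
  →3  x0 ∨ (x0 ∨ T)
  →4  x0 ∨ T

Answer: NO — after 4 steps the term is x0 ∨ T, not yet normal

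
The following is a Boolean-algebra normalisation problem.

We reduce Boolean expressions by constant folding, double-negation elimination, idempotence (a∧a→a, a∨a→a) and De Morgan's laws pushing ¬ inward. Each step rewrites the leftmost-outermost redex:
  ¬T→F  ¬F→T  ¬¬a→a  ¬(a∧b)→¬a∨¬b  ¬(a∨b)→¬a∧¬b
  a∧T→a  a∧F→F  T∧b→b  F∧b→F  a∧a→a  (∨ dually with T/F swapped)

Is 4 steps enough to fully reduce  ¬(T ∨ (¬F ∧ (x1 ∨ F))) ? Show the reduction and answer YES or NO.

  start: ¬(T ∨ (¬F ∧ (x1 ∨ F)))
  step 1: ¬T ∧ ¬(¬F ∧ (x1 ∨ F))
  step 2: F ∧ ¬(¬F ∧ (x1 ∨ F))
  step 3: F

Answer: YES — reaches normal form F in 3 ≤ 4 steps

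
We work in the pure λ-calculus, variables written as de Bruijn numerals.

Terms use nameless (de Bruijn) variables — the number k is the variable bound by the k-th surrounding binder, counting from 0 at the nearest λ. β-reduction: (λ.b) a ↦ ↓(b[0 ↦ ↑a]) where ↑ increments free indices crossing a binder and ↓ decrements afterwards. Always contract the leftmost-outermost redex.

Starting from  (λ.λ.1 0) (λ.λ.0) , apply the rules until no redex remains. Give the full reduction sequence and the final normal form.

Answer: normal form = λ.λ.0  (in 2 steps)

Derivation:
  start: (λ.λ.1 0) (λ.λ.0)
  →1  λ.(λ.λ.0) 0
  →2  λ.λ.0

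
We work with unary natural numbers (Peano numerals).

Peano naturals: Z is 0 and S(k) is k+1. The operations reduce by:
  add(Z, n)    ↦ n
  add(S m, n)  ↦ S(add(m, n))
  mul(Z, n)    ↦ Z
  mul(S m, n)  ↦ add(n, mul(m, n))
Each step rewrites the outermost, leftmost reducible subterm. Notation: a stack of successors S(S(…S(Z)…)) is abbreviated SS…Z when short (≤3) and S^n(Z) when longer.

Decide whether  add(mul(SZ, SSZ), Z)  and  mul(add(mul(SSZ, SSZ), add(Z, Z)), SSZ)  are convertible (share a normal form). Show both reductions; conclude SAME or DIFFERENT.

Term A:
  start: add(mul(SZ, SSZ), Z)
  →1  add(add(SSZ, mul(Z, SSZ)), Z)
  →2  add(S(add(SZ, mul(Z, SSZ))), Z)
  →3  S(add(add(SZ, mul(Z, SSZ)), Z))
  →4  S(add(S(add(Z, mul(Z, SSZ))), Z))
  →5  S(S(add(add(Z, mul(Z, SSZ)), Z)))
  →6  S(S(add(mul(Z, SSZ), Z)))
  →7  S(S(add(Z, Z)))
  →8  SSZ

Term B:
  start: mul(add(mul(SSZ, SSZ), add(Z, Z)), SSZ)
  →1  mul(add(add(SSZ, mul(SZ, SSZ)), add(Z, Z)), SSZ)
  →2  mul(add(S(add(SZ, mul(SZ, SSZ))), add(Z, Z)), SSZ)
  →3  mul(S(add(add(SZ, mul(SZ, SSZ)), add(Z, Z))), SSZ)
  →4  add(SSZ, mul(add(add(SZ, mul(SZ, SSZ)), add(Z, Z)), SSZ))
  →5  S(add(SZ, mul(add(add(SZ, mul(SZ, SSZ)), add(Z, Z)), SSZ)))
  →6  S(S(add(Z, mul(add(add(SZ, mul(SZ, SSZ)), add(Z, Z)), SSZ))))
  →7  S(S(mul(add(add(SZ, mul(SZ, SSZ)), add(Z, Z)), SSZ)))
  →8  S(S(mul(add(S(add(Z, mul(SZ, SSZ))), add(Z, Z)), SSZ)))
  →9  S(S(mul(S(add(add(Z, mul(SZ, SSZ)), add(Z, Z))), SSZ)))
  →10  S(S(add(SSZ, mul(add(add(Z, mul(SZ, SSZ)), add(Z, Z)), SSZ))))
  →11  S(S(S(add(SZ, mul(add(add(Z, mul(SZ, SSZ)), add(Z, Z)), SSZ)))))
  →12  S(S(S(S(add(Z, mul(add(add(Z, mul(SZ, SSZ)), add(Z, Z)), SSZ))))))
  →13  S(S(S(S(mul(add(add(Z, mul(SZ, SSZ)), add(Z, Z)), SSZ)))))
  →14  S(S(S(S(mul(add(mul(SZ, SSZ), add(Z, Z)), SSZ)))))
  →15  S(S(S(S(mul(add(add(SSZ, mul(Z, SSZ)), add(Z, Z)), SSZ)))))
  →16  S(S(S(S(mul(add(S(add(SZ, mul(Z, SSZ))), add(Z, Z)), SSZ)))))
  →17  S(S(S(S(mul(S(add(add(SZ, mul(Z, SSZ)), add(Z, Z))), SSZ)))))
  →18  S(S(S(S(add(SSZ, mul(add(add(SZ, mul(Z, SSZ)), add(Z, Z)), SSZ))))))
  →19  S(S(S(S(S(add(SZ, mul(add(add(SZ, mul(Z, SSZ)), add(Z, Z)), SSZ)))))))
  →20  S(S(S(S(S(S(add(Z, mul(add(add(SZ, mul(Z, SSZ)), add(Z, Z)), SSZ))))))))
  →21  S(S(S(S(S(S(mul(add(add(SZ, mul(Z, SSZ)), add(Z, Z)), SSZ)))))))
  →22  S(S(S(S(S(S(mul(add(S(add(Z, mul(Z, SSZ))), add(Z, Z)), SSZ)))))))
  →23  S(S(S(S(S(S(mul(S(add(add(Z, mul(Z, SSZ)), add(Z, Z))), SSZ)))))))
  →24  S(S(S(S(S(S(add(SSZ, mul(add(add(Z, mul(Z, SSZ)), add(Z, Z)), SSZ))))))))
  →25  S(S(S(S(S(S(S(add(SZ, mul(add(add(Z, mul(Z, SSZ)), add(Z, Z)), SSZ)))))))))
  →26  S(S(S(S(S(S(S(S(add(Z, mul(add(add(Z, mul(Z, SSZ)), add(Z, Z)), SSZ))))))))))
  →27  S(S(S(S(S(S(S(S(mul(add(add(Z, mul(Z, SSZ)), add(Z, Z)), SSZ)))))))))
  →28  S(S(S(S(S(S(S(S(mul(add(mul(Z, SSZ), add(Z, Z)), SSZ)))))))))
  →29  S(S(S(S(S(S(S(S(mul(add(Z, add(Z, Z)), SSZ)))))))))
  →30  S(S(S(S(S(S(S(S(mul(add(Z, Z), SSZ)))))))))
  →31  S(S(S(S(S(S(S(S(mul(Z, SSZ)))))))))
  →32  S^8(Z)

Answer: DIFFERENT — A ⇓ SSZ, B ⇓ S^8(Z)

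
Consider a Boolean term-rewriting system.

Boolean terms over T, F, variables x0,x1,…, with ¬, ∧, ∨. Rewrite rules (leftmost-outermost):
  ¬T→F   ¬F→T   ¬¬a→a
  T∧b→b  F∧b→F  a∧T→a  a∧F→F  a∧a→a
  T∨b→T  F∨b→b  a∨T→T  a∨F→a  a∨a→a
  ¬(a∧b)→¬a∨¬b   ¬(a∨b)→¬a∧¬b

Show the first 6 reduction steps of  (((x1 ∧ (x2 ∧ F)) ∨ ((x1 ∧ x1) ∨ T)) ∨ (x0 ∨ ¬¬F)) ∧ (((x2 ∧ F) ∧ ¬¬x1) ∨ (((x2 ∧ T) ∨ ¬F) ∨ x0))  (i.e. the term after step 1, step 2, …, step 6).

  start: (((x1 ∧ (x2 ∧ F)) ∨ ((x1 ∧ x1) ∨ T)) ∨ (x0 ∨ ¬¬F)) ∧ (((x2 ∧ F) ∧ ¬¬x1) ∨ (((x2 ∧ T) ∨ ¬F) ∨ x0))
  →1  (((x1 ∧ F) ∨ ((x1 ∧ x1) ∨ T)) ∨ (x0 ∨ ¬¬F)) ∧ (((x2 ∧ F) ∧ ¬¬x1) ∨ (((x2 ∧ T) ∨ ¬F) ∨ x0))
  →2  ((F ∨ ((x1 ∧ x1) ∨ T)) ∨ (x0 ∨ ¬¬F)) ∧ (((x2 ∧ F) ∧ ¬¬x1) ∨ (((x2 ∧ T) ∨ ¬F) ∨ x0))
  →3  (((x1 ∧ x1) ∨ T) ∨ (x0 ∨ ¬¬F)) ∧ (((x2 ∧ F) ∧ ¬¬x1) ∨ (((x2 ∧ T) ∨ ¬F) ∨ x0))
  →4  (T ∨ (x0 ∨ ¬¬F)) ∧ (((x2 ∧ F) ∧ ¬¬x1) ∨ (((x2 ∧ T) ∨ ¬F) ∨ x0))
  →5  T ∧ (((x2 ∧ F) ∧ ¬¬x1) ∨ (((x2 ∧ T) ∨ ¬F) ∨ x0))
  →6  ((x2 ∧ F) ∧ ¬¬x1) ∨ (((x2 ∧ T) ∨ ¬F) ∨ x0)

Answer: after 6 steps: ((x2 ∧ F) ∧ ¬¬x1) ∨ (((x2 ∧ T) ∨ ¬F) ∨ x0)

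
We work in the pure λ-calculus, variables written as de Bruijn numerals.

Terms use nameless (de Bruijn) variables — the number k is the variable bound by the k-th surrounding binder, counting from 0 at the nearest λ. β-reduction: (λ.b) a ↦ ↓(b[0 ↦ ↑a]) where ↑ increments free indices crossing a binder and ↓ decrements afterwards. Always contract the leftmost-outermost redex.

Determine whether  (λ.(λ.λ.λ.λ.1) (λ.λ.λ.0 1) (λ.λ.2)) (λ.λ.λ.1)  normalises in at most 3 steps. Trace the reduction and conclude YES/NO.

Answer: YES — reaches normal form λ.λ.1 in 3 ≤ 3 steps

Working:
  start: (λ.(λ.λ.λ.λ.1) (λ.λ.λ.0 1) (λ.λ.2)) (λ.λ.λ.1)
  [1] (λ.λ.λ.λ.1) (λ.λ.λ.0 1) (λ.λ.λ.λ.λ.1)
  [2] (λ.λ.λ.1) (λ.λ.λ.λ.λ.1)
  [3] λ.λ.1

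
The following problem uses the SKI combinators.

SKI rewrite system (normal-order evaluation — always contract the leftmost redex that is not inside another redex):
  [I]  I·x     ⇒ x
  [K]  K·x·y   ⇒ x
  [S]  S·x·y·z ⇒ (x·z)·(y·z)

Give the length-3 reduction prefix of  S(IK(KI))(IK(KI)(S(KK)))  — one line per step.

  start: S(IK(KI))(IK(KI)(S(KK)))
  →1  S(K(KI))(IK(KI)(S(KK)))
  →2  S(K(KI))(K(KI)(S(KK)))
  →3  S(K(KI))(KI)

Answer: after 3 steps: S(K(KI))(KI)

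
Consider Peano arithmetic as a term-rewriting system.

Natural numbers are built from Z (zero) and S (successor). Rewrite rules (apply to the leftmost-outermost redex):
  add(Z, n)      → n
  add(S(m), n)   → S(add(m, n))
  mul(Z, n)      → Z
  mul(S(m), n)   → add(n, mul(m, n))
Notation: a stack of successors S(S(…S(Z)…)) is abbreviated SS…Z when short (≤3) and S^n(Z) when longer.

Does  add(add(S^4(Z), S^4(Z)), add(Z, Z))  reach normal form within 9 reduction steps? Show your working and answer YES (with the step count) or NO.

Answer: NO — after 9 steps the term is S(S(S(S(add(S^4(Z), add(Z, Z)))))), not yet normal

Working:
  start: add(add(S^4(Z), S^4(Z)), add(Z, Z))
  [1] add(S(add(SSSZ, S^4(Z))), add(Z, Z))
  [2] S(add(add(SSSZ, S^4(Z)), add(Z, Z)))
  [3] S(add(S(add(SSZ, S^4(Z))), add(Z, Z)))
  [4] S(S(add(add(SSZ, S^4(Z)), add(Z, Z))))
  [5] S(S(add(S(add(SZ, S^4(Z))), add(Z, Z))))
  [6] S(S(S(add(add(SZ, S^4(Z)), add(Z, Z)))))
  [7] S(S(S(add(S(add(Z, S^4(Z))), add(Z, Z)))))
  [8] S(S(S(S(add(add(Z, S^4(Z)), add(Z, Z))))))
  [9] S(S(S(S(add(S^4(Z), add(Z, Z))))))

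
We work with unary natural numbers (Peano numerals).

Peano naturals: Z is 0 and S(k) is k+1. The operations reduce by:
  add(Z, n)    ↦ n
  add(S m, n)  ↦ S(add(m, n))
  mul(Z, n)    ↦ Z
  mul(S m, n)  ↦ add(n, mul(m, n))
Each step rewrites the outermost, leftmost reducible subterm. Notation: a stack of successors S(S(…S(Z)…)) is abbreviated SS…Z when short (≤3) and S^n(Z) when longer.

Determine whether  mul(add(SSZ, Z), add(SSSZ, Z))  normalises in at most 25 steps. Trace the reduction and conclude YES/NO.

Answer: YES — reaches normal form S^6(Z) in 22 ≤ 25 steps

Derivation:
  start: mul(add(SSZ, Z), add(SSSZ, Z))
  →1  mul(S(add(SZ, Z)), add(SSSZ, Z))
  →2  add(add(SSSZ, Z), mul(add(SZ, Z), add(SSSZ, Z)))
  →3  add(S(add(SSZ, Z)), mul(add(SZ, Z), add(SSSZ, Z)))
  →4  S(add(add(SSZ, Z), mul(add(SZ, Z), add(SSSZ, Z))))
  →5  S(add(S(add(SZ, Z)), mul(add(SZ, Z), add(SSSZ, Z))))
  →6  S(S(add(add(SZ, Z), mul(add(SZ, Z), add(SSSZ, Z)))))
  →7  S(S(add(S(add(Z, Z)), mul(add(SZ, Z), add(SSSZ, Z)))))
  →8  S(S(S(add(add(Z, Z), mul(add(SZ, Z), add(SSSZ, Z))))))
  →9  S(S(S(add(Z, mul(add(SZ, Z), add(SSSZ, Z))))))
  →10  S(S(S(mul(add(SZ, Z), add(SSSZ, Z)))))
  →11  S(S(S(mul(S(add(Z, Z)), add(SSSZ, Z)))))
  →12  S(S(S(add(add(SSSZ, Z), mul(add(Z, Z), add(SSSZ, Z))))))
  →13  S(S(S(add(S(add(SSZ, Z)), mul(add(Z, Z), add(SSSZ, Z))))))
  →14  S(S(S(S(add(add(SSZ, Z), mul(add(Z, Z), add(SSSZ, Z)))))))
  →15  S(S(S(S(add(S(add(SZ, Z)), mul(add(Z, Z), add(SSSZ, Z)))))))
  →16  S(S(S(S(S(add(add(SZ, Z), mul(add(Z, Z), add(SSSZ, Z))))))))
  →17  S(S(S(S(S(add(S(add(Z, Z)), mul(add(Z, Z), add(SSSZ, Z))))))))
  →18  S(S(S(S(S(S(add(add(Z, Z), mul(add(Z, Z), add(SSSZ, Z)))))))))
  →19  S(S(S(S(S(S(add(Z, mul(add(Z, Z), add(SSSZ, Z)))))))))
  →20  S(S(S(S(S(S(mul(add(Z, Z), add(SSSZ, Z))))))))
  →21  S(S(S(S(S(S(mul(Z, add(SSSZ, Z))))))))
  →22  S^6(Z)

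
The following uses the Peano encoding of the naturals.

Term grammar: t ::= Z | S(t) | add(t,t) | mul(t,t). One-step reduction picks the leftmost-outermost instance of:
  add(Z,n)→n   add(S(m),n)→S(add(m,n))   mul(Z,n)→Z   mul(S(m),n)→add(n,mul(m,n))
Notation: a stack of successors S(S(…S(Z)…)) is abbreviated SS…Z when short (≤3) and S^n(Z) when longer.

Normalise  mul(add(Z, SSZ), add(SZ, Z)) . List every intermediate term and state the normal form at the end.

Answer: normal form = SSZ  (in 12 steps)

Derivation:
  start: mul(add(Z, SSZ), add(SZ, Z))
  [1] mul(SSZ, add(SZ, Z))
  [2] add(add(SZ, Z), mul(SZ, add(SZ, Z)))
  [3] add(S(add(Z, Z)), mul(SZ, add(SZ, Z)))
  [4] S(add(add(Z, Z), mul(SZ, add(SZ, Z))))
  [5] S(add(Z, mul(SZ, add(SZ, Z))))
  [6] S(mul(SZ, add(SZ, Z)))
  [7] S(add(add(SZ, Z), mul(Z, add(SZ, Z))))
  [8] S(add(S(add(Z, Z)), mul(Z, add(SZ, Z))))
  [9] S(S(add(add(Z, Z), mul(Z, add(SZ, Z)))))
  [10] S(S(add(Z, mul(Z, add(SZ, Z)))))
  [11] S(S(mul(Z, add(SZ, Z))))
  [12] SSZ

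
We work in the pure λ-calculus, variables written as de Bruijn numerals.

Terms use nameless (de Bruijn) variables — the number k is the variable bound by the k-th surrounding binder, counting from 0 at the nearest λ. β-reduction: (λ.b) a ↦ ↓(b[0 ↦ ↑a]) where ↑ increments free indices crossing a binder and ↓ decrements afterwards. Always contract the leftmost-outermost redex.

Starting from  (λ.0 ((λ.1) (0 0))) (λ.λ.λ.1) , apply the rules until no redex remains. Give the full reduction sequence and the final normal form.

  start: (λ.0 ((λ.1) (0 0))) (λ.λ.λ.1)
  →1  (λ.λ.λ.1) ((λ.λ.λ.λ.1) ((λ.λ.λ.1) (λ.λ.λ.1)))
  →2  λ.λ.1

Answer: normal form = λ.λ.1  (in 2 steps)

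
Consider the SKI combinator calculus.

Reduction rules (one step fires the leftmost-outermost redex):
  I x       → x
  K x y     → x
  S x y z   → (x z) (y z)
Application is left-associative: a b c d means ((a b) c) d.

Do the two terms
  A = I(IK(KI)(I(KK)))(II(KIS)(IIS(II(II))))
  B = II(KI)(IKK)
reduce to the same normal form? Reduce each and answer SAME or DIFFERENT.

Term A:
  start: I(IK(KI)(I(KK)))(II(KIS)(IIS(II(II))))
  [1] IK(KI)(I(KK))(II(KIS)(IIS(II(II))))
  [2] K(KI)(I(KK))(II(KIS)(IIS(II(II))))
  [3] KI(II(KIS)(IIS(II(II))))
  [4] I

Term B:
  start: II(KI)(IKK)
  [1] I(KI)(IKK)
  [2] KI(IKK)
  [3] I

Answer: SAME — A ⇓ I, B ⇓ I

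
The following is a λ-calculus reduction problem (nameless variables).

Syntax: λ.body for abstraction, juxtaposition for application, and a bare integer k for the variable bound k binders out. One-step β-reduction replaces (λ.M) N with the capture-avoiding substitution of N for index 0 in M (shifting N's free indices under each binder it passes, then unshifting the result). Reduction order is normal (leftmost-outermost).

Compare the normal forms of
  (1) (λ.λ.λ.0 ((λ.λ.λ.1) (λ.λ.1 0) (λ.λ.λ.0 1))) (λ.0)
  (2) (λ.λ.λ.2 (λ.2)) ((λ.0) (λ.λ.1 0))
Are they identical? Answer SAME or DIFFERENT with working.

Answer: DIFFERENT — A ⇓ λ.λ.0 (λ.λ.λ.λ.0 1), B ⇓ λ.λ.λ.2

Reduction:
Term A:
  start: (λ.λ.λ.0 ((λ.λ.λ.1) (λ.λ.1 0) (λ.λ.λ.0 1))) (λ.0)
  step 1: λ.λ.0 ((λ.λ.λ.1) (λ.λ.1 0) (λ.λ.λ.0 1))
  step 2: λ.λ.0 ((λ.λ.1) (λ.λ.λ.0 1))
  step 3: λ.λ.0 (λ.λ.λ.λ.0 1)

Term B:
  start: (λ.λ.λ.2 (λ.2)) ((λ.0) (λ.λ.1 0))
  step 1: λ.λ.(λ.0) (λ.λ.1 0) (λ.2)
  step 2: λ.λ.(λ.λ.1 0) (λ.2)
  step 3: λ.λ.λ.(λ.3) 0
  step 4: λ.λ.λ.2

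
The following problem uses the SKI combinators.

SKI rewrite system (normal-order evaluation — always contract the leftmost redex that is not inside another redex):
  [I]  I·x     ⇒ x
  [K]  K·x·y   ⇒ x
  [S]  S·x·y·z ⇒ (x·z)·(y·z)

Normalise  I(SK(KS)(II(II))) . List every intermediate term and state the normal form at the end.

Answer: normal form = I  (in 6 steps)

Reduction:
  start: I(SK(KS)(II(II)))
  [1] SK(KS)(II(II))
  [2] K(II(II))(KS(II(II)))
  [3] II(II)
  [4] I(II)
  [5] II
  [6] I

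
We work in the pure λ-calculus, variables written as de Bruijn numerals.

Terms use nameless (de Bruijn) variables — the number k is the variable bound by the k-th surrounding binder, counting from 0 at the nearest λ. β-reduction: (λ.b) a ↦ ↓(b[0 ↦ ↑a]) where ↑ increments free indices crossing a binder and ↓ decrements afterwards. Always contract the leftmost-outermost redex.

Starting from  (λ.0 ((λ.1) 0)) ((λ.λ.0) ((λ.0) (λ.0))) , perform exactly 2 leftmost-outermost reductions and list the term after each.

Answer: after 2 steps: (λ.0) ((λ.(λ.λ.0) ((λ.0) (λ.0))) ((λ.λ.0) ((λ.0) (λ.0))))

Working:
  start: (λ.0 ((λ.1) 0)) ((λ.λ.0) ((λ.0) (λ.0)))
  [1] (λ.λ.0) ((λ.0) (λ.0)) ((λ.(λ.λ.0) ((λ.0) (λ.0))) ((λ.λ.0) ((λ.0) (λ.0))))
  [2] (λ.0) ((λ.(λ.λ.0) ((λ.0) (λ.0))) ((λ.λ.0) ((λ.0) (λ.0))))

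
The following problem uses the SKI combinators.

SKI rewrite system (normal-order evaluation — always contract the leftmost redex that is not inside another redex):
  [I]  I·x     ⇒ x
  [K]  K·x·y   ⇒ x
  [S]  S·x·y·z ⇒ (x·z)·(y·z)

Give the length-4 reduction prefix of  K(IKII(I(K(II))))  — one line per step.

Answer: after 4 steps: K(K(II))

Derivation:
  start: K(IKII(I(K(II))))
  [1] K(KII(I(K(II))))
  [2] K(I(I(K(II))))
  [3] K(I(K(II)))
  [4] K(K(II))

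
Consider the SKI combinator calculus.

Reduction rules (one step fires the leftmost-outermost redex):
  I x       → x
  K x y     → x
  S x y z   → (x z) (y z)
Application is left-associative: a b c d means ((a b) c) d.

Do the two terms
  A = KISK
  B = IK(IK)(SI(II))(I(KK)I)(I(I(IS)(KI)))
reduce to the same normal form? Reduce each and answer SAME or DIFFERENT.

Term A:
  start: KISK
  →1  IK
  →2  K

Term B:
  start: IK(IK)(SI(II))(I(KK)I)(I(I(IS)(KI)))
  →1  K(IK)(SI(II))(I(KK)I)(I(I(IS)(KI)))
  →2  IK(I(KK)I)(I(I(IS)(KI)))
  →3  K(I(KK)I)(I(I(IS)(KI)))
  →4  I(KK)I
  →5  KKI
  →6  K

Answer: SAME — A ⇓ K, B ⇓ K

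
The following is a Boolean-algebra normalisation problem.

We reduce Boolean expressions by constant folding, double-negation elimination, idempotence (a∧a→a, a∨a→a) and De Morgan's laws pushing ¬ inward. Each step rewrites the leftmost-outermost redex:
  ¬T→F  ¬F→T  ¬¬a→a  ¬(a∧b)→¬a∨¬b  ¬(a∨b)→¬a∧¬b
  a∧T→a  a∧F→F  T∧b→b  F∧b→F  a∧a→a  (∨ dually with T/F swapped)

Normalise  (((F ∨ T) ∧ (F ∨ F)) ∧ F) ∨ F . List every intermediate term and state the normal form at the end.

Answer: normal form = F  (in 2 steps)

Derivation:
  start: (((F ∨ T) ∧ (F ∨ F)) ∧ F) ∨ F
  step 1: ((F ∨ T) ∧ (F ∨ F)) ∧ F
  step 2: F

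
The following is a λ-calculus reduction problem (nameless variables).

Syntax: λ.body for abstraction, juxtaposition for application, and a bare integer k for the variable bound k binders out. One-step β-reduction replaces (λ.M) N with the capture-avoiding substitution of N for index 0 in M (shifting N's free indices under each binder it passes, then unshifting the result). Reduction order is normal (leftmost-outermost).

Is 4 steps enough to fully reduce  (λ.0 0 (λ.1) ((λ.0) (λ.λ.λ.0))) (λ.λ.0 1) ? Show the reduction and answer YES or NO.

  start: (λ.0 0 (λ.1) ((λ.0) (λ.λ.λ.0))) (λ.λ.0 1)
  →1  (λ.λ.0 1) (λ.λ.0 1) (λ.λ.λ.0 1) ((λ.0) (λ.λ.λ.0))
  →2  (λ.0 (λ.λ.0 1)) (λ.λ.λ.0 1) ((λ.0) (λ.λ.λ.0))
  →3  (λ.λ.λ.0 1) (λ.λ.0 1) ((λ.0) (λ.λ.λ.0))
  →4  (λ.λ.0 1) ((λ.0) (λ.λ.λ.0))

Answer: NO — after 4 steps the term is (λ.λ.0 1) ((λ.0) (λ.λ.λ.0)), not yet normal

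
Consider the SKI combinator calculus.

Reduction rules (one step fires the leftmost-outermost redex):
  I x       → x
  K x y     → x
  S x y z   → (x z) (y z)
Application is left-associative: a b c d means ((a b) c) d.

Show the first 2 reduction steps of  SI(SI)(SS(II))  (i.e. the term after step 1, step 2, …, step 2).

Answer: after 2 steps: SS(II)(SI(SS(II)))

Reduction:
  start: SI(SI)(SS(II))
  step 1: I(SS(II))(SI(SS(II)))
  step 2: SS(II)(SI(SS(II)))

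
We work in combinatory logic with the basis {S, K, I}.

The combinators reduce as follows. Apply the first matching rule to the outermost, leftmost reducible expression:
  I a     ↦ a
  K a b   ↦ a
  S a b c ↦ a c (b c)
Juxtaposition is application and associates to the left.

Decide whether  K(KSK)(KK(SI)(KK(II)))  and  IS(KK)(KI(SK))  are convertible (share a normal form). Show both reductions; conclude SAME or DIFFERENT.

Term A:
  start: K(KSK)(KK(SI)(KK(II)))
  [1] KSK
  [2] S

Term B:
  start: IS(KK)(KI(SK))
  [1] S(KK)(KI(SK))
  [2] S(KK)I

Answer: DIFFERENT — A ⇓ S, B ⇓ S(KK)I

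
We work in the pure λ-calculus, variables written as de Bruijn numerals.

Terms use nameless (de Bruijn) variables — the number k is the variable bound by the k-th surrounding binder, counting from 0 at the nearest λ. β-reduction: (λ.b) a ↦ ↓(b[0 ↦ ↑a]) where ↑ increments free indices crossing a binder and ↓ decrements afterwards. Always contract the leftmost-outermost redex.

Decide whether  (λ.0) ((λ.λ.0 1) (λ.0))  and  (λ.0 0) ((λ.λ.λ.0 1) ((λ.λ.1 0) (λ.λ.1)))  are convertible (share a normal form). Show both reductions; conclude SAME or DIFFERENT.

Answer: DIFFERENT — A ⇓ λ.0 (λ.0), B ⇓ λ.0 (λ.λ.0 1)

Working:
Term A:
  start: (λ.0) ((λ.λ.0 1) (λ.0))
  →1  (λ.λ.0 1) (λ.0)
  →2  λ.0 (λ.0)

Term B:
  start: (λ.0 0) ((λ.λ.λ.0 1) ((λ.λ.1 0) (λ.λ.1)))
  →1  (λ.λ.λ.0 1) ((λ.λ.1 0) (λ.λ.1)) ((λ.λ.λ.0 1) ((λ.λ.1 0) (λ.λ.1)))
  →2  (λ.λ.0 1) ((λ.λ.λ.0 1) ((λ.λ.1 0) (λ.λ.1)))
  →3  λ.0 ((λ.λ.λ.0 1) ((λ.λ.1 0) (λ.λ.1)))
  →4  λ.0 (λ.λ.0 1)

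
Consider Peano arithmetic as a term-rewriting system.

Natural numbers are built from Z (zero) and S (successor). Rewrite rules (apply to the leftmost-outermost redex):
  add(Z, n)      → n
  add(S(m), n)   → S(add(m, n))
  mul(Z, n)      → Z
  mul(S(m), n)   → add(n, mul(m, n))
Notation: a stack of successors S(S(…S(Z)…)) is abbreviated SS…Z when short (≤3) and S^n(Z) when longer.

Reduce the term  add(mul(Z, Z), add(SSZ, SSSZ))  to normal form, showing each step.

  start: add(mul(Z, Z), add(SSZ, SSSZ))
  →1  add(Z, add(SSZ, SSSZ))
  →2  add(SSZ, SSSZ)
  →3  S(add(SZ, SSSZ))
  →4  S(S(add(Z, SSSZ)))
  →5  S^5(Z)

Answer: normal form = S^5(Z)  (in 5 steps)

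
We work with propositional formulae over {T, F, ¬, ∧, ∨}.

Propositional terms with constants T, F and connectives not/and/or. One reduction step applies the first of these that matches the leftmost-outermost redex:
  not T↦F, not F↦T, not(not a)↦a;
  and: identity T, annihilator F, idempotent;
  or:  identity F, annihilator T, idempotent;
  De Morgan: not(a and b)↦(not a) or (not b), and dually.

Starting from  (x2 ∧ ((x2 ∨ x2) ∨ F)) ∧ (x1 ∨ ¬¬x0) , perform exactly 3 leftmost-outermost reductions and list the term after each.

  start: (x2 ∧ ((x2 ∨ x2) ∨ F)) ∧ (x1 ∨ ¬¬x0)
  →1  (x2 ∧ (x2 ∨ x2)) ∧ (x1 ∨ ¬¬x0)
  →2  (x2 ∧ x2) ∧ (x1 ∨ ¬¬x0)
  →3  x2 ∧ (x1 ∨ ¬¬x0)

Answer: after 3 steps: x2 ∧ (x1 ∨ ¬¬x0)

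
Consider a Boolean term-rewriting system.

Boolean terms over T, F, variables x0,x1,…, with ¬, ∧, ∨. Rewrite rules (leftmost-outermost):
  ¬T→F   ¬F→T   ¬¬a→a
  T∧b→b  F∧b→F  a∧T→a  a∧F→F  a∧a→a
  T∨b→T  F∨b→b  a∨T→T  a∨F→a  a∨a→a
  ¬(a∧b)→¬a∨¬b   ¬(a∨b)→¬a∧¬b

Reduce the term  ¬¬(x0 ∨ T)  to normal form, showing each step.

Answer: normal form = T  (in 2 steps)

Derivation:
  start: ¬¬(x0 ∨ T)
  →1  x0 ∨ T
  →2  T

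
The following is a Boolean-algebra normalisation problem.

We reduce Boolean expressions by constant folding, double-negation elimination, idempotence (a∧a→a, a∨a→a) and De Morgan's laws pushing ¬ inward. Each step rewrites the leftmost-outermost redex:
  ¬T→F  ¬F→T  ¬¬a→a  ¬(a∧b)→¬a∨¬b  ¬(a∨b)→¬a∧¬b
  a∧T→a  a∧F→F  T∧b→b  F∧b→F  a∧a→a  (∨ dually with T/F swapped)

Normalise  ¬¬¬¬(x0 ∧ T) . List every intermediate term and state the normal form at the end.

  start: ¬¬¬¬(x0 ∧ T)
  [1] ¬¬(x0 ∧ T)
  [2] x0 ∧ T
  [3] x0

Answer: normal form = x0  (in 3 steps)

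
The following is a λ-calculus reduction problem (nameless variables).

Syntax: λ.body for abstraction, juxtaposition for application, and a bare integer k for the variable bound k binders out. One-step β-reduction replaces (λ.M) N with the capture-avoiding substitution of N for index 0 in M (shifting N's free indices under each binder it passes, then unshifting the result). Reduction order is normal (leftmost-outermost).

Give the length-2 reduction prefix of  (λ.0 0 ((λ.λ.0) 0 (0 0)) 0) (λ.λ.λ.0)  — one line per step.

Answer: after 2 steps: (λ.λ.0) ((λ.λ.0) (λ.λ.λ.0) ((λ.λ.λ.0) (λ.λ.λ.0))) (λ.λ.λ.0)

Working:
  start: (λ.0 0 ((λ.λ.0) 0 (0 0)) 0) (λ.λ.λ.0)
  →1  (λ.λ.λ.0) (λ.λ.λ.0) ((λ.λ.0) (λ.λ.λ.0) ((λ.λ.λ.0) (λ.λ.λ.0))) (λ.λ.λ.0)
  →2  (λ.λ.0) ((λ.λ.0) (λ.λ.λ.0) ((λ.λ.λ.0) (λ.λ.λ.0))) (λ.λ.λ.0)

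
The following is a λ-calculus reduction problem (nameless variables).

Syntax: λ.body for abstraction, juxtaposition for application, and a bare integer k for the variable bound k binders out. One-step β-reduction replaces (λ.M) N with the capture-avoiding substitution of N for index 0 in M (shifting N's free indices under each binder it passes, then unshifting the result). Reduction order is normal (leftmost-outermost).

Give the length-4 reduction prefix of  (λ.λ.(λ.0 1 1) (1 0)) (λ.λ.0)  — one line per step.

Answer: after 4 steps: λ.0 0

Derivation:
  start: (λ.λ.(λ.0 1 1) (1 0)) (λ.λ.0)
  →1  λ.(λ.0 1 1) ((λ.λ.0) 0)
  →2  λ.(λ.λ.0) 0 0 0
  →3  λ.(λ.0) 0 0
  →4  λ.0 0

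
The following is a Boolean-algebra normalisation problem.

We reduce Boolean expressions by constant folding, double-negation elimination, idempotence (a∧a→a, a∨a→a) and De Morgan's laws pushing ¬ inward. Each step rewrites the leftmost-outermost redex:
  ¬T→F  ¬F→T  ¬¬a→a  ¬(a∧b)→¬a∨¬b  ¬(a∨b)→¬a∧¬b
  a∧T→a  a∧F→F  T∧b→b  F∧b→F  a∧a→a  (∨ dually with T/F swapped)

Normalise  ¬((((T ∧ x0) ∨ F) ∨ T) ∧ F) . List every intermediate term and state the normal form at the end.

Answer: normal form = T  (in 12 steps)

Reduction:
  start: ¬((((T ∧ x0) ∨ F) ∨ T) ∧ F)
  →1  ¬(((T ∧ x0) ∨ F) ∨ T) ∨ ¬F
  →2  (¬((T ∧ x0) ∨ F) ∧ ¬T) ∨ ¬F
  →3  ((¬(T ∧ x0) ∧ ¬F) ∧ ¬T) ∨ ¬F
  →4  (((¬T ∨ ¬x0) ∧ ¬F) ∧ ¬T) ∨ ¬F
  →5  (((F ∨ ¬x0) ∧ ¬F) ∧ ¬T) ∨ ¬F
  →6  ((¬x0 ∧ ¬F) ∧ ¬T) ∨ ¬F
  →7  ((¬x0 ∧ T) ∧ ¬T) ∨ ¬F
  →8  (¬x0 ∧ ¬T) ∨ ¬F
  →9  (¬x0 ∧ F) ∨ ¬F
  →10  F ∨ ¬F
  →11  ¬F
  →12  T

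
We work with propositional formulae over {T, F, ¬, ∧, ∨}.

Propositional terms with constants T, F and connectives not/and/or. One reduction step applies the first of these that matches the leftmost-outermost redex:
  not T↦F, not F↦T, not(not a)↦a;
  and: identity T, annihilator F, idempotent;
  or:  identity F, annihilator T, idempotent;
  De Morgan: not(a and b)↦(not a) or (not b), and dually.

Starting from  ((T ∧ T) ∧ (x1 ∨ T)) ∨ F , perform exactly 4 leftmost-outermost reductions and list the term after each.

  start: ((T ∧ T) ∧ (x1 ∨ T)) ∨ F
  →1  (T ∧ T) ∧ (x1 ∨ T)
  →2  T ∧ (x1 ∨ T)
  →3  x1 ∨ T
  →4  T

Answer: after 4 steps: T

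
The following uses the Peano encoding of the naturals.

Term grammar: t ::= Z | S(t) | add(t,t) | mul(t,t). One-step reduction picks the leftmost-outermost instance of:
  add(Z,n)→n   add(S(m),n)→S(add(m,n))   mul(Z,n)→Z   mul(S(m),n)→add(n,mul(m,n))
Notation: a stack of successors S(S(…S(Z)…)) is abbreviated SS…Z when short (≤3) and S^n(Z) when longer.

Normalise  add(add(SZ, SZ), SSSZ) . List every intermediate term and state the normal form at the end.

  start: add(add(SZ, SZ), SSSZ)
  step 1: add(S(add(Z, SZ)), SSSZ)
  step 2: S(add(add(Z, SZ), SSSZ))
  step 3: S(add(SZ, SSSZ))
  step 4: S(S(add(Z, SSSZ)))
  step 5: S^5(Z)

Answer: normal form = S^5(Z)  (in 5 steps)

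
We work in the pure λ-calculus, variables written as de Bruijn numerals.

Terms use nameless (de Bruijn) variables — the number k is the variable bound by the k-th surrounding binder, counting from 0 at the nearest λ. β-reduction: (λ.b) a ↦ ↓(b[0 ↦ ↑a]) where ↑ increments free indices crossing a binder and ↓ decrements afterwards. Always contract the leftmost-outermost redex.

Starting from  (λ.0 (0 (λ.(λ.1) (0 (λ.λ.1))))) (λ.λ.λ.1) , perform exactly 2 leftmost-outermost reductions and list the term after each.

Answer: after 2 steps: λ.λ.1

Reduction:
  start: (λ.0 (0 (λ.(λ.1) (0 (λ.λ.1))))) (λ.λ.λ.1)
  →1  (λ.λ.λ.1) ((λ.λ.λ.1) (λ.(λ.1) (0 (λ.λ.1))))
  →2  λ.λ.1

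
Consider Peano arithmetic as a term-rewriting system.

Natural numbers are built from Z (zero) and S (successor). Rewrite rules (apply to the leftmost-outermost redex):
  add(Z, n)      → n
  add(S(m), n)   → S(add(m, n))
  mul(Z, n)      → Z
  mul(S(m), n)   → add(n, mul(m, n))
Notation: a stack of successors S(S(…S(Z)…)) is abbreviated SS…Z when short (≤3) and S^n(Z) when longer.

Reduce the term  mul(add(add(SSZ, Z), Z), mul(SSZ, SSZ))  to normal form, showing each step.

Answer: normal form = S^8(Z)  (in 37 steps)

Derivation:
  start: mul(add(add(SSZ, Z), Z), mul(SSZ, SSZ))
  step 1: mul(add(S(add(SZ, Z)), Z), mul(SSZ, SSZ))
  step 2: mul(S(add(add(SZ, Z), Z)), mul(SSZ, SSZ))
  step 3: add(mul(SSZ, SSZ), mul(add(add(SZ, Z), Z), mul(SSZ, SSZ)))
  step 4: add(add(SSZ, mul(SZ, SSZ)), mul(add(add(SZ, Z), Z), mul(SSZ, SSZ)))
  step 5: add(S(add(SZ, mul(SZ, SSZ))), mul(add(add(SZ, Z), Z), mul(SSZ, SSZ)))
  step 6: S(add(add(SZ, mul(SZ, SSZ)), mul(add(add(SZ, Z), Z), mul(SSZ, SSZ))))
  step 7: S(add(S(add(Z, mul(SZ, SSZ))), mul(add(add(SZ, Z), Z), mul(SSZ, SSZ))))
  step 8: S(S(add(add(Z, mul(SZ, SSZ)), mul(add(add(SZ, Z), Z), mul(SSZ, SSZ)))))
  step 9: S(S(add(mul(SZ, SSZ), mul(add(add(SZ, Z), Z), mul(SSZ, SSZ)))))
  step 10: S(S(add(add(SSZ, mul(Z, SSZ)), mul(add(add(SZ, Z), Z), mul(SSZ, SSZ)))))
  step 11: S(S(add(S(add(SZ, mul(Z, SSZ))), mul(add(add(SZ, Z), Z), mul(SSZ, SSZ)))))
  step 12: S(S(S(add(add(SZ, mul(Z, SSZ)), mul(add(add(SZ, Z), Z), mul(SSZ, SSZ))))))
  step 13: S(S(S(add(S(add(Z, mul(Z, SSZ))), mul(add(add(SZ, Z), Z), mul(SSZ, SSZ))))))
  step 14: S(S(S(S(add(add(Z, mul(Z, SSZ)), mul(add(add(SZ, Z), Z), mul(SSZ, SSZ)))))))
  step 15: S(S(S(S(add(mul(Z, SSZ), mul(add(add(SZ, Z), Z), mul(SSZ, SSZ)))))))
  step 16: S(S(S(S(add(Z, mul(add(add(SZ, Z), Z), mul(SSZ, SSZ)))))))
  step 17: S(S(S(S(mul(add(add(SZ, Z), Z), mul(SSZ, SSZ))))))
  step 18: S(S(S(S(mul(add(S(add(Z, Z)), Z), mul(SSZ, SSZ))))))
  step 19: S(S(S(S(mul(S(add(add(Z, Z), Z)), mul(SSZ, SSZ))))))
  step 20: S(S(S(S(add(mul(SSZ, SSZ), mul(add(add(Z, Z), Z), mul(SSZ, SSZ)))))))
  step 21: S(S(S(S(add(add(SSZ, mul(SZ, SSZ)), mul(add(add(Z, Z), Z), mul(SSZ, SSZ)))))))
  step 22: S(S(S(S(add(S(add(SZ, mul(SZ, SSZ))), mul(add(add(Z, Z), Z), mul(SSZ, SSZ)))))))
  step 23: S(S(S(S(S(add(add(SZ, mul(SZ, SSZ)), mul(add(add(Z, Z), Z), mul(SSZ, SSZ))))))))
  step 24: S(S(S(S(S(add(S(add(Z, mul(SZ, SSZ))), mul(add(add(Z, Z), Z), mul(SSZ, SSZ))))))))
  step 25: S(S(S(S(S(S(add(add(Z, mul(SZ, SSZ)), mul(add(add(Z, Z), Z), mul(SSZ, SSZ)))))))))
  step 26: S(S(S(S(S(S(add(mul(SZ, SSZ), mul(add(add(Z, Z), Z), mul(SSZ, SSZ)))))))))
  step 27: S(S(S(S(S(S(add(add(SSZ, mul(Z, SSZ)), mul(add(add(Z, Z), Z), mul(SSZ, SSZ)))))))))
  step 28: S(S(S(S(S(S(add(S(add(SZ, mul(Z, SSZ))), mul(add(add(Z, Z), Z), mul(SSZ, SSZ)))))))))
  step 29: S(S(S(S(S(S(S(add(add(SZ, mul(Z, SSZ)), mul(add(add(Z, Z), Z), mul(SSZ, SSZ))))))))))
  step 30: S(S(S(S(S(S(S(add(S(add(Z, mul(Z, SSZ))), mul(add(add(Z, Z), Z), mul(SSZ, SSZ))))))))))
  step 31: S(S(S(S(S(S(S(S(add(add(Z, mul(Z, SSZ)), mul(add(add(Z, Z), Z), mul(SSZ, SSZ)))))))))))
  step 32: S(S(S(S(S(S(S(S(add(mul(Z, SSZ), mul(add(add(Z, Z), Z), mul(SSZ, SSZ)))))))))))
  step 33: S(S(S(S(S(S(S(S(add(Z, mul(add(add(Z, Z), Z), mul(SSZ, SSZ)))))))))))
  step 34: S(S(S(S(S(S(S(S(mul(add(add(Z, Z), Z), mul(SSZ, SSZ))))))))))
  step 35: S(S(S(S(S(S(S(S(mul(add(Z, Z), mul(SSZ, SSZ))))))))))
  step 36: S(S(S(S(S(S(S(S(mul(Z, mul(SSZ, SSZ))))))))))
  step 37: S^8(Z)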